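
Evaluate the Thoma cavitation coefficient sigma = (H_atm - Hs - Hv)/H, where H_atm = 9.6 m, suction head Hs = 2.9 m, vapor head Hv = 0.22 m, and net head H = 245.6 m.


sigma = (9.6 - 2.9 - 0.22) / 245.6 = 0.0264


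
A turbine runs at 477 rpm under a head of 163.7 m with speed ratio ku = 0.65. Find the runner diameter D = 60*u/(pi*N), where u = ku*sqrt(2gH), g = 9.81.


u = 0.65 * sqrt(2*9.81*163.7) = 36.8372 m/s
D = 60 * 36.8372 / (pi * 477) = 1.4749 m


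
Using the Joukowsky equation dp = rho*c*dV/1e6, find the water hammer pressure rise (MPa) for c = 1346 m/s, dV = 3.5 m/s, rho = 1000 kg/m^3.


dp = 1000 * 1346 * 3.5 / 1e6 = 4.7110 MPa


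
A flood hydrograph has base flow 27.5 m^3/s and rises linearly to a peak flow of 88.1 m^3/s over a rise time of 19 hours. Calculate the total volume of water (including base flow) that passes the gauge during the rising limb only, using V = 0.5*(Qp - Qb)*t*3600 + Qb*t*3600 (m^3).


V = 0.5*(88.1 - 27.5)*19*3600 + 27.5*19*3600 = 3.9535e+06 m^3


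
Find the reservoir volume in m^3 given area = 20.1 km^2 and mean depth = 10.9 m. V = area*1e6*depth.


V = 20.1 * 1e6 * 10.9 = 2.1909e+08 m^3


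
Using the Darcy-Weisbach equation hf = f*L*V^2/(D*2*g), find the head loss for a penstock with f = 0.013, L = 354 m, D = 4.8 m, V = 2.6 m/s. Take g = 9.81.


hf = 0.013 * 354 * 2.6^2 / (4.8 * 2 * 9.81) = 0.3303 m


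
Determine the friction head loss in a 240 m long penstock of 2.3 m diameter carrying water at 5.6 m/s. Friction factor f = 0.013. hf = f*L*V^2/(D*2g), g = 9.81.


hf = 0.013 * 240 * 5.6^2 / (2.3 * 2 * 9.81) = 2.1682 m


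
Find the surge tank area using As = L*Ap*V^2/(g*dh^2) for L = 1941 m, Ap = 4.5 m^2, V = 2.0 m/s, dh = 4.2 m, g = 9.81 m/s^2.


As = 1941 * 4.5 * 2.0^2 / (9.81 * 4.2^2) = 201.8973 m^2


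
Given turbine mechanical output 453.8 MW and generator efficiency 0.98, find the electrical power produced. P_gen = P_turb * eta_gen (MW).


P_gen = 453.8 * 0.98 = 444.7240 MW


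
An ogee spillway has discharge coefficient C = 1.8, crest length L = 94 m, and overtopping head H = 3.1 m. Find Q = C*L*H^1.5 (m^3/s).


Q = 1.8 * 94 * 3.1^1.5 = 923.5128 m^3/s


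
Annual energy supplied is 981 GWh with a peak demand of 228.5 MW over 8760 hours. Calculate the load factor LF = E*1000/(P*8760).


LF = 981 * 1000 / (228.5 * 8760) = 0.4901


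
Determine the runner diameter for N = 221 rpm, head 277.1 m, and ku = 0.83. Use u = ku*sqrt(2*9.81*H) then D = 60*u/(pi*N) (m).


u = 0.83 * sqrt(2*9.81*277.1) = 61.1992 m/s
D = 60 * 61.1992 / (pi * 221) = 5.2888 m


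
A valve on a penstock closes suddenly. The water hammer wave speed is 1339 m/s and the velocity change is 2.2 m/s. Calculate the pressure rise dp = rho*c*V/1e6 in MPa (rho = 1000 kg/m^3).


dp = 1000 * 1339 * 2.2 / 1e6 = 2.9458 MPa


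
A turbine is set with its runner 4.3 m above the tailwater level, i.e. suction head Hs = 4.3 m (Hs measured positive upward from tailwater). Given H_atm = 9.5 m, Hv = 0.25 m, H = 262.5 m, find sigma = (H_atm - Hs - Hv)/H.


sigma = (9.5 - 4.3 - 0.25) / 262.5 = 0.0189


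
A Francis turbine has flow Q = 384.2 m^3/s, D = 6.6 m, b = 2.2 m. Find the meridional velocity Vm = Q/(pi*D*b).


Vm = 384.2 / (pi * 6.6 * 2.2) = 8.4225 m/s


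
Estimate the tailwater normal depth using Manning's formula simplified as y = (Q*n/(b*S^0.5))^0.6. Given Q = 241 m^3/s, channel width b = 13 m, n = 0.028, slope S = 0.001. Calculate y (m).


y = (241 * 0.028 / (13 * 0.001^0.5))^0.6 = 5.3597 m


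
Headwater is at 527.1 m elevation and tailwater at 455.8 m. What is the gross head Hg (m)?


Hg = 527.1 - 455.8 = 71.3000 m


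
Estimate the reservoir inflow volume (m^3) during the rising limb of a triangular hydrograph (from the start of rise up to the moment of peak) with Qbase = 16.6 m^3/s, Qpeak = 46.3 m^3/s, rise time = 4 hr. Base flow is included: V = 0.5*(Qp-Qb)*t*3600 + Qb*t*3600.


V = 0.5*(46.3 - 16.6)*4*3600 + 16.6*4*3600 = 452880.0000 m^3


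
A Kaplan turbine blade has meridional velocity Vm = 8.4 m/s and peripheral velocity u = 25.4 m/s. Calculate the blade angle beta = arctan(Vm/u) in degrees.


beta = arctan(8.4 / 25.4) = 18.2995 degrees


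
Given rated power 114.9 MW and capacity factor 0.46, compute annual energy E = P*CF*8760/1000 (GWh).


E = 114.9 * 0.46 * 8760 / 1000 = 463.0010 GWh


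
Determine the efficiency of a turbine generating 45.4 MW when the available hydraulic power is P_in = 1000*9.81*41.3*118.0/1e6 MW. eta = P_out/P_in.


P_in = 1000 * 9.81 * 41.3 * 118.0 / 1e6 = 47.8081 MW
eta = 45.4 / 47.8081 = 0.9496


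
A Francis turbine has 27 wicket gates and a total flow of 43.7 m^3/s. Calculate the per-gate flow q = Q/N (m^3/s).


q = 43.7 / 27 = 1.6185 m^3/s


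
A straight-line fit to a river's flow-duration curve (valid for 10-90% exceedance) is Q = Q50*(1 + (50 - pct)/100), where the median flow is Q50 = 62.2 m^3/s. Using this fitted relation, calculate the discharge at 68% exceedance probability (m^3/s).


Q = 62.2 * (1 + (50 - 68)/100) = 51.0040 m^3/s


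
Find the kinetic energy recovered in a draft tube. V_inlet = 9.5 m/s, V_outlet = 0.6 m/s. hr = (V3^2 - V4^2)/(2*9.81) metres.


hr = (9.5^2 - 0.6^2) / (2*9.81) = 4.5815 m


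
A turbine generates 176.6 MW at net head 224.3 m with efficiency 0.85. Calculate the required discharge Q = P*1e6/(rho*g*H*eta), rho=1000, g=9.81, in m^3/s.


Q = 176.6 * 1e6 / (1000 * 9.81 * 224.3 * 0.85) = 94.4221 m^3/s


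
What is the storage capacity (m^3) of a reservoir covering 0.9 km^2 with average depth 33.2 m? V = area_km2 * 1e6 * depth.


V = 0.9 * 1e6 * 33.2 = 2.9880e+07 m^3


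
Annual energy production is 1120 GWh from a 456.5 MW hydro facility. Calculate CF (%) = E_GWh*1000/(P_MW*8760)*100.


CF = 1120 * 1000 / (456.5 * 8760) * 100 = 28.0074 %


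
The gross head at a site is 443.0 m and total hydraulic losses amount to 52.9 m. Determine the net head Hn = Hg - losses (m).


Hn = 443.0 - 52.9 = 390.1000 m


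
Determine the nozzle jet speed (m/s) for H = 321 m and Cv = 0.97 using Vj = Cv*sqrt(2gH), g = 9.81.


Vj = 0.97 * sqrt(2*9.81*321) = 76.9793 m/s


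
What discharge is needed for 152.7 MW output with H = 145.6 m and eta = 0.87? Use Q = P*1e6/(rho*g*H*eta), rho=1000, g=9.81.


Q = 152.7 * 1e6 / (1000 * 9.81 * 145.6 * 0.87) = 122.8823 m^3/s


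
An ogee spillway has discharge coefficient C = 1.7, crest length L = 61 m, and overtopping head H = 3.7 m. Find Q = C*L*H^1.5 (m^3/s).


Q = 1.7 * 61 * 3.7^1.5 = 738.0425 m^3/s


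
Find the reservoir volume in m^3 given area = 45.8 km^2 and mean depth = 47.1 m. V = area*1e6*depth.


V = 45.8 * 1e6 * 47.1 = 2.1572e+09 m^3


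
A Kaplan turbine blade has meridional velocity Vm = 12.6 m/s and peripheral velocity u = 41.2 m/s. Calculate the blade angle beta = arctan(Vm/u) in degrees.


beta = arctan(12.6 / 41.2) = 17.0050 degrees


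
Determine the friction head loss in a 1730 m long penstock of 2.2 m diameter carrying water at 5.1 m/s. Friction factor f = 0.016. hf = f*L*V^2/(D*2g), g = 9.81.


hf = 0.016 * 1730 * 5.1^2 / (2.2 * 2 * 9.81) = 16.6796 m


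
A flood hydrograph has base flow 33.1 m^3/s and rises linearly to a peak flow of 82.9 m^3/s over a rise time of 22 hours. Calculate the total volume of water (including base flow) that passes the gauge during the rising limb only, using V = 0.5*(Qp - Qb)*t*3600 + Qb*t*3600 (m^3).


V = 0.5*(82.9 - 33.1)*22*3600 + 33.1*22*3600 = 4.5936e+06 m^3


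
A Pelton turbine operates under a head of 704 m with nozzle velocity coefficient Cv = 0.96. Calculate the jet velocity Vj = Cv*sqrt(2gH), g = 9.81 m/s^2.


Vj = 0.96 * sqrt(2*9.81*704) = 112.8254 m/s


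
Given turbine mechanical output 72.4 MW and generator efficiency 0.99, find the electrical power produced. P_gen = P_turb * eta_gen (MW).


P_gen = 72.4 * 0.99 = 71.6760 MW


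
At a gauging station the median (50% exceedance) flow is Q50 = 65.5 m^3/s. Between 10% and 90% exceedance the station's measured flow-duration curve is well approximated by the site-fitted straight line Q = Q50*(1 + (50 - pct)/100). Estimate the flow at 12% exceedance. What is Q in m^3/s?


Q = 65.5 * (1 + (50 - 12)/100) = 90.3900 m^3/s


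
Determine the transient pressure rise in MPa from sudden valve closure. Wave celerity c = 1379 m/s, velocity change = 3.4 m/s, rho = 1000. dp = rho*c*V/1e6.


dp = 1000 * 1379 * 3.4 / 1e6 = 4.6886 MPa


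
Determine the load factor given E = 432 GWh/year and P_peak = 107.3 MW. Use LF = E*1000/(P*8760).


LF = 432 * 1000 / (107.3 * 8760) = 0.4596


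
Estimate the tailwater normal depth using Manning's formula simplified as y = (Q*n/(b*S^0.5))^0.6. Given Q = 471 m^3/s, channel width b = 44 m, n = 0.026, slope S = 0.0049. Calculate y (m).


y = (471 * 0.026 / (44 * 0.0049^0.5))^0.6 = 2.2891 m


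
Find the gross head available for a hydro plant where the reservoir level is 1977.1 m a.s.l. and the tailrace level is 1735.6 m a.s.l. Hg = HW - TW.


Hg = 1977.1 - 1735.6 = 241.5000 m


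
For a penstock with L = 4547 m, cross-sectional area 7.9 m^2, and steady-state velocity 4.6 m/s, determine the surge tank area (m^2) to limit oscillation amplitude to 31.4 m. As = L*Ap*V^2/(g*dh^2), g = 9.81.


As = 4547 * 7.9 * 4.6^2 / (9.81 * 31.4^2) = 78.5850 m^2


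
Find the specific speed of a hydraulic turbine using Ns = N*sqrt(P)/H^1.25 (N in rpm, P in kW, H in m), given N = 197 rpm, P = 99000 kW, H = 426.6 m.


Ns = 197 * 99000^0.5 / 426.6^1.25 = 31.9711


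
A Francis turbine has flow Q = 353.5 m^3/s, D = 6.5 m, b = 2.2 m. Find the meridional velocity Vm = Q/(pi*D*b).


Vm = 353.5 / (pi * 6.5 * 2.2) = 7.8687 m/s


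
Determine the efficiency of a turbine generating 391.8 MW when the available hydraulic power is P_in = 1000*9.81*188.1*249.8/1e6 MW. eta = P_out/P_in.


P_in = 1000 * 9.81 * 188.1 * 249.8 / 1e6 = 460.9462 MW
eta = 391.8 / 460.9462 = 0.8500


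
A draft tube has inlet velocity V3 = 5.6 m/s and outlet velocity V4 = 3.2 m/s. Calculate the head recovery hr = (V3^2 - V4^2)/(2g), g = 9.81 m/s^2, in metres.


hr = (5.6^2 - 3.2^2) / (2*9.81) = 1.0765 m


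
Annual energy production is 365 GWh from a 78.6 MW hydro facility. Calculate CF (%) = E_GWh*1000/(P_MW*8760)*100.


CF = 365 * 1000 / (78.6 * 8760) * 100 = 53.0110 %


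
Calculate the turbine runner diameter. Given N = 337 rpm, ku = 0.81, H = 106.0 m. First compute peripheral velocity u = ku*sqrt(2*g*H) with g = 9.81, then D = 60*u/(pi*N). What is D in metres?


u = 0.81 * sqrt(2*9.81*106.0) = 36.9392 m/s
D = 60 * 36.9392 / (pi * 337) = 2.0934 m


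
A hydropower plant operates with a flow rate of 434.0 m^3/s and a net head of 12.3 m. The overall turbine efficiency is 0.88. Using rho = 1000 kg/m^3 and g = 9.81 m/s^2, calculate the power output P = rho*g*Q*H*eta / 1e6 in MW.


P = 1000 * 9.81 * 434.0 * 12.3 * 0.88 / 1e6 = 46.0836 MW


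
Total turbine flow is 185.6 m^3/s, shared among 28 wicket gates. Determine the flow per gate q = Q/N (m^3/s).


q = 185.6 / 28 = 6.6286 m^3/s


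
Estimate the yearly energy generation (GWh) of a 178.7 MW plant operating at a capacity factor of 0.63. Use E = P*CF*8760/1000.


E = 178.7 * 0.63 * 8760 / 1000 = 986.2096 GWh


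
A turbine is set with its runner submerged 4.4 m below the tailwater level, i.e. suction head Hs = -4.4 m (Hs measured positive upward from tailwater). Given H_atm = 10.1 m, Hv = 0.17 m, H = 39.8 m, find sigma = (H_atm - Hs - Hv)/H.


sigma = (10.1 - (-4.4) - 0.17) / 39.8 = 0.3601


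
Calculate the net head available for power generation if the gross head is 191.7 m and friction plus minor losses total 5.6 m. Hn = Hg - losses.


Hn = 191.7 - 5.6 = 186.1000 m


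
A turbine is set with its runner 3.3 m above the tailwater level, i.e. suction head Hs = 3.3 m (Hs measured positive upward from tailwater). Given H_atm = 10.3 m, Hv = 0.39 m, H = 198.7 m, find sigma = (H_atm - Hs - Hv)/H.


sigma = (10.3 - 3.3 - 0.39) / 198.7 = 0.0333


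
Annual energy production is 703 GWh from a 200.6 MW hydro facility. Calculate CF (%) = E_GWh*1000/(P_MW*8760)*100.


CF = 703 * 1000 / (200.6 * 8760) * 100 = 40.0056 %


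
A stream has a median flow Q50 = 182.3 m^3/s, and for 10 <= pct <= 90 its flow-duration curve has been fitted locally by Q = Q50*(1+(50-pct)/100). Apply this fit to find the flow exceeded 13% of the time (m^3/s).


Q = 182.3 * (1 + (50 - 13)/100) = 249.7510 m^3/s


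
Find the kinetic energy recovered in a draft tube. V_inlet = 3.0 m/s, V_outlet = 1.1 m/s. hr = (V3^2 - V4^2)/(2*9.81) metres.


hr = (3.0^2 - 1.1^2) / (2*9.81) = 0.3970 m


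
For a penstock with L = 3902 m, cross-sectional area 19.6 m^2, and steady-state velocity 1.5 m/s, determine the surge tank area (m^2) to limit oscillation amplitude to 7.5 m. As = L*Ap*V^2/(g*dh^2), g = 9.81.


As = 3902 * 19.6 * 1.5^2 / (9.81 * 7.5^2) = 311.8418 m^2


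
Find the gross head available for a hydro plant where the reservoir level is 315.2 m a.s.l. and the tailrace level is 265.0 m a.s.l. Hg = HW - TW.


Hg = 315.2 - 265.0 = 50.2000 m


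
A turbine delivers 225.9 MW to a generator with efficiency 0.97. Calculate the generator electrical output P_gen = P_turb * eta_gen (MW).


P_gen = 225.9 * 0.97 = 219.1230 MW


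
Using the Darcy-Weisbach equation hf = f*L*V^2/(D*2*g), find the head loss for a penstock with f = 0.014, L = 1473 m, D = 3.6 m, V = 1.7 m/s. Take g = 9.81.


hf = 0.014 * 1473 * 1.7^2 / (3.6 * 2 * 9.81) = 0.8438 m


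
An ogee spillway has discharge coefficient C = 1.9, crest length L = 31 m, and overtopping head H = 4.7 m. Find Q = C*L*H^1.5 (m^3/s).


Q = 1.9 * 31 * 4.7^1.5 = 600.1531 m^3/s


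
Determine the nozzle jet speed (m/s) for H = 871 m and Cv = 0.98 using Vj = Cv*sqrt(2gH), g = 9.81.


Vj = 0.98 * sqrt(2*9.81*871) = 128.1105 m/s


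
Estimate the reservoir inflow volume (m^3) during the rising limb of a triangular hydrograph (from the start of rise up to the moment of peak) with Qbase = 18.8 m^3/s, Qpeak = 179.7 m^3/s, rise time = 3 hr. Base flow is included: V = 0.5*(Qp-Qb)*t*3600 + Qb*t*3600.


V = 0.5*(179.7 - 18.8)*3*3600 + 18.8*3*3600 = 1.0719e+06 m^3


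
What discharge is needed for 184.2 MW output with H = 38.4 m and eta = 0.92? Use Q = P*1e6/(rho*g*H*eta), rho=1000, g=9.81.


Q = 184.2 * 1e6 / (1000 * 9.81 * 38.4 * 0.92) = 531.4979 m^3/s


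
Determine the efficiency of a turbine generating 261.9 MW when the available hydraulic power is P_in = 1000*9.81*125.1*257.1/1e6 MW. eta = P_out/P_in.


P_in = 1000 * 9.81 * 125.1 * 257.1 / 1e6 = 315.5211 MW
eta = 261.9 / 315.5211 = 0.8301


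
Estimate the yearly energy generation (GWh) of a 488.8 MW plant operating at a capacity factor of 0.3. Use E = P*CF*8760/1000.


E = 488.8 * 0.3 * 8760 / 1000 = 1284.5664 GWh


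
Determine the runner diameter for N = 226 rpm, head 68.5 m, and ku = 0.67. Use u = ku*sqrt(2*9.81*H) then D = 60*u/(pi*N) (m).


u = 0.67 * sqrt(2*9.81*68.5) = 24.5623 m/s
D = 60 * 24.5623 / (pi * 226) = 2.0757 m


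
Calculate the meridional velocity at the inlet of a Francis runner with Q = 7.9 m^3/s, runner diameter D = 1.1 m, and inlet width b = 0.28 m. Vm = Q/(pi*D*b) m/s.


Vm = 7.9 / (pi * 1.1 * 0.28) = 8.1644 m/s


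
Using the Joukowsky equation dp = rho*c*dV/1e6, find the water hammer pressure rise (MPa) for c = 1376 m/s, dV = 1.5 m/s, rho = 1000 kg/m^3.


dp = 1000 * 1376 * 1.5 / 1e6 = 2.0640 MPa


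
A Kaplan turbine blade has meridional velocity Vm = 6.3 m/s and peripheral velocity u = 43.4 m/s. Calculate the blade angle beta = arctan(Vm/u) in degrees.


beta = arctan(6.3 / 43.4) = 8.2594 degrees


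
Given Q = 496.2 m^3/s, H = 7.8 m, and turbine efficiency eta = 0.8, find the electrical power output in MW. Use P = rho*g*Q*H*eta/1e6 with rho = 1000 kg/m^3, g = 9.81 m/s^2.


P = 1000 * 9.81 * 496.2 * 7.8 * 0.8 / 1e6 = 30.3746 MW


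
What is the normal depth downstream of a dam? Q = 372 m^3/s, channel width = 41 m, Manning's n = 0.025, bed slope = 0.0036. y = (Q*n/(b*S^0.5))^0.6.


y = (372 * 0.025 / (41 * 0.0036^0.5))^0.6 = 2.2209 m


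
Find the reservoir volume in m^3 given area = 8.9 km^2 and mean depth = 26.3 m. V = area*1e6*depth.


V = 8.9 * 1e6 * 26.3 = 2.3407e+08 m^3


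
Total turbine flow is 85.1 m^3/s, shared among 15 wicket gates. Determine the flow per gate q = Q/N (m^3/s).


q = 85.1 / 15 = 5.6733 m^3/s


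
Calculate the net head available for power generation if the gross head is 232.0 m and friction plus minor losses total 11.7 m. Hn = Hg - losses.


Hn = 232.0 - 11.7 = 220.3000 m


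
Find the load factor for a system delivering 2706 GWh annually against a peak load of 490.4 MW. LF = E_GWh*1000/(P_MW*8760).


LF = 2706 * 1000 / (490.4 * 8760) = 0.6299


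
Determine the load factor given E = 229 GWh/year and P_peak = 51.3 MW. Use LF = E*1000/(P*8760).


LF = 229 * 1000 / (51.3 * 8760) = 0.5096


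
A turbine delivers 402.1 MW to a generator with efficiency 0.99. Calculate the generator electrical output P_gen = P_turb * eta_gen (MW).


P_gen = 402.1 * 0.99 = 398.0790 MW


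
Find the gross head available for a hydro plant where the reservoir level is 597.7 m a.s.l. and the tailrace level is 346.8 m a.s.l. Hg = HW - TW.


Hg = 597.7 - 346.8 = 250.9000 m


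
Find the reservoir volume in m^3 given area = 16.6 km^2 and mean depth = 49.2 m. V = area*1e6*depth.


V = 16.6 * 1e6 * 49.2 = 8.1672e+08 m^3


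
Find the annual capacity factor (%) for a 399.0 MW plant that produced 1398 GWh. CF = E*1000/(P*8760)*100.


CF = 1398 * 1000 / (399.0 * 8760) * 100 = 39.9973 %


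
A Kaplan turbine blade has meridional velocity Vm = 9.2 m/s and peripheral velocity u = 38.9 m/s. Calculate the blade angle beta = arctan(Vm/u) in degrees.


beta = arctan(9.2 / 38.9) = 13.3062 degrees


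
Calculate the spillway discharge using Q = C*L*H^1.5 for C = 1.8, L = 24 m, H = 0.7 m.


Q = 1.8 * 24 * 0.7^1.5 = 25.3006 m^3/s


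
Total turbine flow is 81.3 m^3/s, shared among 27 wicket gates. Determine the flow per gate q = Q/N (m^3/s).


q = 81.3 / 27 = 3.0111 m^3/s


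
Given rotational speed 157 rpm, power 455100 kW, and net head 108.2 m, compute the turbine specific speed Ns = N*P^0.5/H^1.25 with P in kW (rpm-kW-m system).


Ns = 157 * 455100^0.5 / 108.2^1.25 = 303.5072


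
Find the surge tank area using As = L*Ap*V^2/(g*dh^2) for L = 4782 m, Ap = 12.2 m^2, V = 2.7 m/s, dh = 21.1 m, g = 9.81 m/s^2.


As = 4782 * 12.2 * 2.7^2 / (9.81 * 21.1^2) = 97.3785 m^2


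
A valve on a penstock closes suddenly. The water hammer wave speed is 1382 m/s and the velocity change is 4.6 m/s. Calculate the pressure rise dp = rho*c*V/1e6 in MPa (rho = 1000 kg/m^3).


dp = 1000 * 1382 * 4.6 / 1e6 = 6.3572 MPa


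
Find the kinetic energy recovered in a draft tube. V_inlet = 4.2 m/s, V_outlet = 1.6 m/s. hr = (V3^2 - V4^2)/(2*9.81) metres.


hr = (4.2^2 - 1.6^2) / (2*9.81) = 0.7686 m


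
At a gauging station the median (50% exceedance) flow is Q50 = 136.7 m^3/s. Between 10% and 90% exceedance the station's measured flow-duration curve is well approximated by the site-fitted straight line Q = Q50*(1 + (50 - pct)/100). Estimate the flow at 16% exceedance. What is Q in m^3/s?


Q = 136.7 * (1 + (50 - 16)/100) = 183.1780 m^3/s


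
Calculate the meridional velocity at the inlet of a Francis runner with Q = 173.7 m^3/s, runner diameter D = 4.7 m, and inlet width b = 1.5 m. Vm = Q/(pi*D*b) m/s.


Vm = 173.7 / (pi * 4.7 * 1.5) = 7.8426 m/s


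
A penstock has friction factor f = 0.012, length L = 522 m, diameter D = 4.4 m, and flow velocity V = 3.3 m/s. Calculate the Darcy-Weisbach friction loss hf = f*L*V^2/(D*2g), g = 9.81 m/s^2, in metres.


hf = 0.012 * 522 * 3.3^2 / (4.4 * 2 * 9.81) = 0.7902 m


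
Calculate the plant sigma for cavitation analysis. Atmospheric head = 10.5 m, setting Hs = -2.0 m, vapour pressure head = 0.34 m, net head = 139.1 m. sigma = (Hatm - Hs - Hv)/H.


sigma = (10.5 - (-2.0) - 0.34) / 139.1 = 0.0874


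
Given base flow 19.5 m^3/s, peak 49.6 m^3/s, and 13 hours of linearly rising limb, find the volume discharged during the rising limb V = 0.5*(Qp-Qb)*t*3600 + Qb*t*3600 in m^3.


V = 0.5*(49.6 - 19.5)*13*3600 + 19.5*13*3600 = 1.6169e+06 m^3


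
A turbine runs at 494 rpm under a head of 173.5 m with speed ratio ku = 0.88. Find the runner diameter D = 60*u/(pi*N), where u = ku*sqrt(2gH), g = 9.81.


u = 0.88 * sqrt(2*9.81*173.5) = 51.3431 m/s
D = 60 * 51.3431 / (pi * 494) = 1.9850 m


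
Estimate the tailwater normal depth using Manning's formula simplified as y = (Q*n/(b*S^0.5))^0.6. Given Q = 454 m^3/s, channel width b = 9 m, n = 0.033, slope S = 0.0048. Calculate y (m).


y = (454 * 0.033 / (9 * 0.0048^0.5))^0.6 = 6.7363 m


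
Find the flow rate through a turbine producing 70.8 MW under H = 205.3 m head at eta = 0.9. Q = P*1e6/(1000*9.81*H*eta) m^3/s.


Q = 70.8 * 1e6 / (1000 * 9.81 * 205.3 * 0.9) = 39.0600 m^3/s


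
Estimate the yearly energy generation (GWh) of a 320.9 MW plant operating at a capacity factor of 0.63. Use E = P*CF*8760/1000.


E = 320.9 * 0.63 * 8760 / 1000 = 1770.9829 GWh


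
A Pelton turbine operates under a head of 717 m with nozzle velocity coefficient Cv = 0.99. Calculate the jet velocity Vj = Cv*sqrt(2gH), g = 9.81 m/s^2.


Vj = 0.99 * sqrt(2*9.81*717) = 117.4206 m/s


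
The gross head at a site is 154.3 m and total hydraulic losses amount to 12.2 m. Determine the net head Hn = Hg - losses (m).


Hn = 154.3 - 12.2 = 142.1000 m


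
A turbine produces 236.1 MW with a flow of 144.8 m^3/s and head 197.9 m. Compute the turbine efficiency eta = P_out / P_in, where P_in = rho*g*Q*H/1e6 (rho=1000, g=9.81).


P_in = 1000 * 9.81 * 144.8 * 197.9 / 1e6 = 281.1146 MW
eta = 236.1 / 281.1146 = 0.8399


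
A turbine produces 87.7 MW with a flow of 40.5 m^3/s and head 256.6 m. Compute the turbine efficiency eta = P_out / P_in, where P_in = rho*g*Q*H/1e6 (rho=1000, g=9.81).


P_in = 1000 * 9.81 * 40.5 * 256.6 / 1e6 = 101.9485 MW
eta = 87.7 / 101.9485 = 0.8602


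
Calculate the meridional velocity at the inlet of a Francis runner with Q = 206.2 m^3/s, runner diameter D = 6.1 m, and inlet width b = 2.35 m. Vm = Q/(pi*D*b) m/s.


Vm = 206.2 / (pi * 6.1 * 2.35) = 4.5787 m/s


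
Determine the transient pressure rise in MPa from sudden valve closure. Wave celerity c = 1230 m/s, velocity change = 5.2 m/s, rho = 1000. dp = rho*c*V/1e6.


dp = 1000 * 1230 * 5.2 / 1e6 = 6.3960 MPa


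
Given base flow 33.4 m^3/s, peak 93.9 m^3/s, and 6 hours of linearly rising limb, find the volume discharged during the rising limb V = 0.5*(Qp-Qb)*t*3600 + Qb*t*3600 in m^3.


V = 0.5*(93.9 - 33.4)*6*3600 + 33.4*6*3600 = 1.3748e+06 m^3


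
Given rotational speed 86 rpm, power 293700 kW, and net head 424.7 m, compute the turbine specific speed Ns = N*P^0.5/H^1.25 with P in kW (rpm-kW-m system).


Ns = 86 * 293700^0.5 / 424.7^1.25 = 24.1739


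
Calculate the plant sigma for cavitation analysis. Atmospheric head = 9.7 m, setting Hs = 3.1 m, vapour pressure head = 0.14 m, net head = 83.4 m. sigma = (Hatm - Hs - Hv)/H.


sigma = (9.7 - 3.1 - 0.14) / 83.4 = 0.0775


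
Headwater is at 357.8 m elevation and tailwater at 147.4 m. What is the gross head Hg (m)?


Hg = 357.8 - 147.4 = 210.4000 m


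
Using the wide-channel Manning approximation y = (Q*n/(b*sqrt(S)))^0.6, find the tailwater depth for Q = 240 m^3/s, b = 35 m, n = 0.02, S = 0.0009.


y = (240 * 0.02 / (35 * 0.0009^0.5))^0.6 = 2.4890 m


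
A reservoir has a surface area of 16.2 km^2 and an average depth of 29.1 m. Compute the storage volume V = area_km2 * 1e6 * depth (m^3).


V = 16.2 * 1e6 * 29.1 = 4.7142e+08 m^3


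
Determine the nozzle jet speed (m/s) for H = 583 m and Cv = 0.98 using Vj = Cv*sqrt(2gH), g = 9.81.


Vj = 0.98 * sqrt(2*9.81*583) = 104.8117 m/s


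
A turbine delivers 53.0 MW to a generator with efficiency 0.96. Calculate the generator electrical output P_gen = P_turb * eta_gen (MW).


P_gen = 53.0 * 0.96 = 50.8800 MW


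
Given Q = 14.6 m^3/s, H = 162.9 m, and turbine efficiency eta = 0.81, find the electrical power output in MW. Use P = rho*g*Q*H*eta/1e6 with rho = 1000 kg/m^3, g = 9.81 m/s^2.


P = 1000 * 9.81 * 14.6 * 162.9 * 0.81 / 1e6 = 18.8985 MW


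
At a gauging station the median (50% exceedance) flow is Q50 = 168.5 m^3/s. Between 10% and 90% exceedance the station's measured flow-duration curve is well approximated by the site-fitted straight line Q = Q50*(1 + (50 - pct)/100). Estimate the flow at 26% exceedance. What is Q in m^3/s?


Q = 168.5 * (1 + (50 - 26)/100) = 208.9400 m^3/s


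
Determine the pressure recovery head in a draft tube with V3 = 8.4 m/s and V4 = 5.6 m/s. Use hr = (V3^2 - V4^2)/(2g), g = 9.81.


hr = (8.4^2 - 5.6^2) / (2*9.81) = 1.9980 m


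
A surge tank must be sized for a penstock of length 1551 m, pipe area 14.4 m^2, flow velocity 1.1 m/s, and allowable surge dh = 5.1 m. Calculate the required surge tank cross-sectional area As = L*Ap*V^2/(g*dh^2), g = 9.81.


As = 1551 * 14.4 * 1.1^2 / (9.81 * 5.1^2) = 105.9133 m^2


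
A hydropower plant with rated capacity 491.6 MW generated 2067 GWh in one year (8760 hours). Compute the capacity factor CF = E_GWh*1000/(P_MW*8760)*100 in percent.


CF = 2067 * 1000 / (491.6 * 8760) * 100 = 47.9981 %


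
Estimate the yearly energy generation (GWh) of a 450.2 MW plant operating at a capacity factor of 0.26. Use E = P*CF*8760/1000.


E = 450.2 * 0.26 * 8760 / 1000 = 1025.3755 GWh


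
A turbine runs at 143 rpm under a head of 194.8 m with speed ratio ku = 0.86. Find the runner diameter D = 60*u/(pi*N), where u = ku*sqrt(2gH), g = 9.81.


u = 0.86 * sqrt(2*9.81*194.8) = 53.1670 m/s
D = 60 * 53.1670 / (pi * 143) = 7.1008 m


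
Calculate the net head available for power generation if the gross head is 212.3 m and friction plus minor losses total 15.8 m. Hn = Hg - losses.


Hn = 212.3 - 15.8 = 196.5000 m


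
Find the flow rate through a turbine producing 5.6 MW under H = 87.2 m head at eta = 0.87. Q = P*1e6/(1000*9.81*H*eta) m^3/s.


Q = 5.6 * 1e6 / (1000 * 9.81 * 87.2 * 0.87) = 7.5246 m^3/s


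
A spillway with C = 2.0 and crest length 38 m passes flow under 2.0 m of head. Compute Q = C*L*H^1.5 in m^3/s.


Q = 2.0 * 38 * 2.0^1.5 = 214.9605 m^3/s


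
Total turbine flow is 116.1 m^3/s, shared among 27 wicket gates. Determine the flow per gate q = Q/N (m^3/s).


q = 116.1 / 27 = 4.3000 m^3/s


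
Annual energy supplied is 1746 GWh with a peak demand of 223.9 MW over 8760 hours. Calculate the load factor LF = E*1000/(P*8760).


LF = 1746 * 1000 / (223.9 * 8760) = 0.8902


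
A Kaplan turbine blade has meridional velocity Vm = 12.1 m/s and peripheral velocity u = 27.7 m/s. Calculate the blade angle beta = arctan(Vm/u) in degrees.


beta = arctan(12.1 / 27.7) = 23.5968 degrees


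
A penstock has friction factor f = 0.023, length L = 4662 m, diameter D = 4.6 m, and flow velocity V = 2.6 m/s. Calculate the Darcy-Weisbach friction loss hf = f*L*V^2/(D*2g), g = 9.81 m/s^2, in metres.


hf = 0.023 * 4662 * 2.6^2 / (4.6 * 2 * 9.81) = 8.0314 m


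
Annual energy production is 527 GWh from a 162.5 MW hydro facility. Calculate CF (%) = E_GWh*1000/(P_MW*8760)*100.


CF = 527 * 1000 / (162.5 * 8760) * 100 = 37.0214 %


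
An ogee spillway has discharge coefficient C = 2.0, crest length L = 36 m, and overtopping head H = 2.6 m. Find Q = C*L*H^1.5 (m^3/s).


Q = 2.0 * 36 * 2.6^1.5 = 301.8509 m^3/s


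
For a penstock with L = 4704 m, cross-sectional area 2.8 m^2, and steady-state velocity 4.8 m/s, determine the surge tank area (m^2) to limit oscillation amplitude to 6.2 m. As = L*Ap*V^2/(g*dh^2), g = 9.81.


As = 4704 * 2.8 * 4.8^2 / (9.81 * 6.2^2) = 804.7397 m^2


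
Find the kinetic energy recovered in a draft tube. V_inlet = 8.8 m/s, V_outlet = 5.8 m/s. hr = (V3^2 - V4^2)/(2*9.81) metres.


hr = (8.8^2 - 5.8^2) / (2*9.81) = 2.2324 m


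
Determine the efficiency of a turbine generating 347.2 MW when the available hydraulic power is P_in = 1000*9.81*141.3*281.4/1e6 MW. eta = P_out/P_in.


P_in = 1000 * 9.81 * 141.3 * 281.4 / 1e6 = 390.0635 MW
eta = 347.2 / 390.0635 = 0.8901


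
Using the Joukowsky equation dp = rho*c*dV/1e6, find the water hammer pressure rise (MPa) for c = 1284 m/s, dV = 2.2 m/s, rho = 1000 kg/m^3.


dp = 1000 * 1284 * 2.2 / 1e6 = 2.8248 MPa


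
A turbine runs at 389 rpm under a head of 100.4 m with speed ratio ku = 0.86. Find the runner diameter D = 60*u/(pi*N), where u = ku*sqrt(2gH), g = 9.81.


u = 0.86 * sqrt(2*9.81*100.4) = 38.1694 m/s
D = 60 * 38.1694 / (pi * 389) = 1.8740 m


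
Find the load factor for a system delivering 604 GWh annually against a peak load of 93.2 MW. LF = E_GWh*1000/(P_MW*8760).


LF = 604 * 1000 / (93.2 * 8760) = 0.7398


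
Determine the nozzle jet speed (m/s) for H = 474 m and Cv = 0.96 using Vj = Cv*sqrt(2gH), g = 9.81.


Vj = 0.96 * sqrt(2*9.81*474) = 92.5785 m/s


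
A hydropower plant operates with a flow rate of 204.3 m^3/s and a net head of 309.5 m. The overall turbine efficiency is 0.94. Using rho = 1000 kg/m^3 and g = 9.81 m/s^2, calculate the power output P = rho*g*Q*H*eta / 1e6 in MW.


P = 1000 * 9.81 * 204.3 * 309.5 * 0.94 / 1e6 = 583.0770 MW


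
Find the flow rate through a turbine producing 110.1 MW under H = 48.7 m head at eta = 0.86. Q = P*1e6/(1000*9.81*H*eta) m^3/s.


Q = 110.1 * 1e6 / (1000 * 9.81 * 48.7 * 0.86) = 267.9729 m^3/s


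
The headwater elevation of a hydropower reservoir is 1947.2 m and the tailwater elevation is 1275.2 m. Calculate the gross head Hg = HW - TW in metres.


Hg = 1947.2 - 1275.2 = 672.0000 m


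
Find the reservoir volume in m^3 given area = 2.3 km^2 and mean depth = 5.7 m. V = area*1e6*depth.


V = 2.3 * 1e6 * 5.7 = 1.3110e+07 m^3


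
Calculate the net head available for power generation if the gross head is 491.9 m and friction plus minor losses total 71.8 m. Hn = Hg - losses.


Hn = 491.9 - 71.8 = 420.1000 m


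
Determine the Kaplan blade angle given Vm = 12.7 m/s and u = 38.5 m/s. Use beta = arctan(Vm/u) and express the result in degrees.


beta = arctan(12.7 / 38.5) = 18.2562 degrees


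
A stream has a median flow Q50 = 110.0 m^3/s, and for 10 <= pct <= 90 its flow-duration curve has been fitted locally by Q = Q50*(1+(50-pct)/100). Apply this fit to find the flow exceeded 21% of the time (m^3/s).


Q = 110.0 * (1 + (50 - 21)/100) = 141.9000 m^3/s


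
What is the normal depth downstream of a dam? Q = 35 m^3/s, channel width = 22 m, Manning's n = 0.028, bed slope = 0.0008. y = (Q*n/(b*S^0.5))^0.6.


y = (35 * 0.028 / (22 * 0.0008^0.5))^0.6 = 1.3133 m


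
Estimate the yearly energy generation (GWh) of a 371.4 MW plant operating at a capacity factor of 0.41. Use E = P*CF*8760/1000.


E = 371.4 * 0.41 * 8760 / 1000 = 1333.9202 GWh


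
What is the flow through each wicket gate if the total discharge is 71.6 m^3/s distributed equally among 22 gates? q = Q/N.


q = 71.6 / 22 = 3.2545 m^3/s


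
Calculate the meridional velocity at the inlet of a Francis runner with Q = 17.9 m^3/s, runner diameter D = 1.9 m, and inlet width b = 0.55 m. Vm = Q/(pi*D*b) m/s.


Vm = 17.9 / (pi * 1.9 * 0.55) = 5.4524 m/s


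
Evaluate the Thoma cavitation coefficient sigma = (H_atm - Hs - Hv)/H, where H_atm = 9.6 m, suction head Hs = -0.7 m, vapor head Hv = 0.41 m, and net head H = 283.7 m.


sigma = (9.6 - (-0.7) - 0.41) / 283.7 = 0.0349


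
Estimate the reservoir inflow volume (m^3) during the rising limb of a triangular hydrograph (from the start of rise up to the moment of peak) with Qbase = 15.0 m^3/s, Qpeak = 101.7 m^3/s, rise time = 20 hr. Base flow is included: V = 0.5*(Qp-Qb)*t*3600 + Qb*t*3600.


V = 0.5*(101.7 - 15.0)*20*3600 + 15.0*20*3600 = 4.2012e+06 m^3


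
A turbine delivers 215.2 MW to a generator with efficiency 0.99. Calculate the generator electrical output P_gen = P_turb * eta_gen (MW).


P_gen = 215.2 * 0.99 = 213.0480 MW


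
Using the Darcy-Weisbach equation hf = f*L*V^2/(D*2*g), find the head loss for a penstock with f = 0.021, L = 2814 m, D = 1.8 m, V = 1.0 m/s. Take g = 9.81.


hf = 0.021 * 2814 * 1.0^2 / (1.8 * 2 * 9.81) = 1.6733 m


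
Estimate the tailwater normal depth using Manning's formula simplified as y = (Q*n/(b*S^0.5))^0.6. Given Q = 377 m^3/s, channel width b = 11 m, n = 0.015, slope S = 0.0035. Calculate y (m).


y = (377 * 0.015 / (11 * 0.0035^0.5))^0.6 = 3.6593 m


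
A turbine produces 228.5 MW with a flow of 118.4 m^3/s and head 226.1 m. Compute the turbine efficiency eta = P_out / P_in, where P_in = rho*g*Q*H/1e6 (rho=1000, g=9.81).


P_in = 1000 * 9.81 * 118.4 * 226.1 / 1e6 = 262.6161 MW
eta = 228.5 / 262.6161 = 0.8701


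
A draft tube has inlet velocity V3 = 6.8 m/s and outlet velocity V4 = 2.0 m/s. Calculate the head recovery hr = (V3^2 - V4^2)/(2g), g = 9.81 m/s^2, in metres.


hr = (6.8^2 - 2.0^2) / (2*9.81) = 2.1529 m


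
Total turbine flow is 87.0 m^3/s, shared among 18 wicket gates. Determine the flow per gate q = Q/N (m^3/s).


q = 87.0 / 18 = 4.8333 m^3/s


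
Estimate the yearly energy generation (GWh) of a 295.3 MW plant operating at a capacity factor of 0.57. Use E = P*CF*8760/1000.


E = 295.3 * 0.57 * 8760 / 1000 = 1474.4920 GWh


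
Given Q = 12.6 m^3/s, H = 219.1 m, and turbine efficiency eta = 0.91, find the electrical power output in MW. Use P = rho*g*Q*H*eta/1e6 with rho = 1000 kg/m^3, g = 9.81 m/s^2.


P = 1000 * 9.81 * 12.6 * 219.1 * 0.91 / 1e6 = 24.6447 MW


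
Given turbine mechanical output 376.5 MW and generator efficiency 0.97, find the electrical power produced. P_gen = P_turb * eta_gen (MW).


P_gen = 376.5 * 0.97 = 365.2050 MW


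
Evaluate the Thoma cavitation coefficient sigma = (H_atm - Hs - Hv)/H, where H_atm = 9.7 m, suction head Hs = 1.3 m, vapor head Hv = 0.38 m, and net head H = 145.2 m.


sigma = (9.7 - 1.3 - 0.38) / 145.2 = 0.0552


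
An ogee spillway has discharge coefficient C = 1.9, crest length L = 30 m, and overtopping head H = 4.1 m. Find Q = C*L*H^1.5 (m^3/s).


Q = 1.9 * 30 * 4.1^1.5 = 473.2064 m^3/s


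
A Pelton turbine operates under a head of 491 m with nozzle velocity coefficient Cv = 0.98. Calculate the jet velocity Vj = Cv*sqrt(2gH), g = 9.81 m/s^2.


Vj = 0.98 * sqrt(2*9.81*491) = 96.1870 m/s


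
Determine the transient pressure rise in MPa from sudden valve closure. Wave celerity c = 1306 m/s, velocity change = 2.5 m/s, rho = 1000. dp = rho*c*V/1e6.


dp = 1000 * 1306 * 2.5 / 1e6 = 3.2650 MPa


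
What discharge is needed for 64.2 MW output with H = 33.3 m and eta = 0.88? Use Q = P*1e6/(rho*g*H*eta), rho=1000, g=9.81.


Q = 64.2 * 1e6 / (1000 * 9.81 * 33.3 * 0.88) = 223.3259 m^3/s


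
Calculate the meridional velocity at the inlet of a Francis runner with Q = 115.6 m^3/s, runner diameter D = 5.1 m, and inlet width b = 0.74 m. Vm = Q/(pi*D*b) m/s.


Vm = 115.6 / (pi * 5.1 * 0.74) = 9.7500 m/s


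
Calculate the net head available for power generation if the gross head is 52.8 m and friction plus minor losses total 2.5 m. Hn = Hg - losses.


Hn = 52.8 - 2.5 = 50.3000 m


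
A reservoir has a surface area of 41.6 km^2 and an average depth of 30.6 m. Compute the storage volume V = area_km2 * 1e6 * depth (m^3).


V = 41.6 * 1e6 * 30.6 = 1.2730e+09 m^3


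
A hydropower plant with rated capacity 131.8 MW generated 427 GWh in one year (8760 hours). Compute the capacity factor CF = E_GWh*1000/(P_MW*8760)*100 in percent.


CF = 427 * 1000 / (131.8 * 8760) * 100 = 36.9835 %


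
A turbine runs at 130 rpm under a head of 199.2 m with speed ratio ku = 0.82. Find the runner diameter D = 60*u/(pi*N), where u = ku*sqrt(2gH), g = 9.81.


u = 0.82 * sqrt(2*9.81*199.2) = 51.2635 m/s
D = 60 * 51.2635 / (pi * 130) = 7.5312 m


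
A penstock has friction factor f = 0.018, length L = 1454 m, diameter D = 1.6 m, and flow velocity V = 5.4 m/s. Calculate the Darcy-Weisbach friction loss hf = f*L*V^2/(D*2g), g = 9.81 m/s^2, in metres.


hf = 0.018 * 1454 * 5.4^2 / (1.6 * 2 * 9.81) = 24.3111 m


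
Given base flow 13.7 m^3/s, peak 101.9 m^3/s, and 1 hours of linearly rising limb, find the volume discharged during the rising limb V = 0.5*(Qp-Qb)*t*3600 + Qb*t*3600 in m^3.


V = 0.5*(101.9 - 13.7)*1*3600 + 13.7*1*3600 = 208080.0000 m^3


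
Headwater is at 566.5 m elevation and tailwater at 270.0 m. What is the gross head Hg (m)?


Hg = 566.5 - 270.0 = 296.5000 m


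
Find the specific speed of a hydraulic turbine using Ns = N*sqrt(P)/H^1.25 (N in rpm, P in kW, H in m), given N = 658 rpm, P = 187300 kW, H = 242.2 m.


Ns = 658 * 187300^0.5 / 242.2^1.25 = 298.0418


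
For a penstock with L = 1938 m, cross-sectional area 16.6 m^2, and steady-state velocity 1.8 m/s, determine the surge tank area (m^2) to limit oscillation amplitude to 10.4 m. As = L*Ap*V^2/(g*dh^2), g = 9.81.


As = 1938 * 16.6 * 1.8^2 / (9.81 * 10.4^2) = 98.2361 m^2


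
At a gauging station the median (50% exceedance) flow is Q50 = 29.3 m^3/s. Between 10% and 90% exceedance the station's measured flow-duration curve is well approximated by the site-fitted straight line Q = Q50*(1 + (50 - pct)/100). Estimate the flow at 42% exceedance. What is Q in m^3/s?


Q = 29.3 * (1 + (50 - 42)/100) = 31.6440 m^3/s


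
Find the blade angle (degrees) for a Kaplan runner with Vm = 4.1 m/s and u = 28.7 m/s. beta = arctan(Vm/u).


beta = arctan(4.1 / 28.7) = 8.1301 degrees


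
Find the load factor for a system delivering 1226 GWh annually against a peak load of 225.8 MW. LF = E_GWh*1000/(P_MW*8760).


LF = 1226 * 1000 / (225.8 * 8760) = 0.6198


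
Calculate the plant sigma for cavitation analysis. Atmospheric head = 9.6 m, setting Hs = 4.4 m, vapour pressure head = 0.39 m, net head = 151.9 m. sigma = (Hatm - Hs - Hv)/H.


sigma = (9.6 - 4.4 - 0.39) / 151.9 = 0.0317


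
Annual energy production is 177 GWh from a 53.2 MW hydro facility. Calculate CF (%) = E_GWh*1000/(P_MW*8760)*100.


CF = 177 * 1000 / (53.2 * 8760) * 100 = 37.9802 %


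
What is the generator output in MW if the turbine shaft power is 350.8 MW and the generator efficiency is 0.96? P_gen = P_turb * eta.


P_gen = 350.8 * 0.96 = 336.7680 MW


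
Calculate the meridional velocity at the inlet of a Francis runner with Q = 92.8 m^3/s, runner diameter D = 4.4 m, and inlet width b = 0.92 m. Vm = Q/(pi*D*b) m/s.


Vm = 92.8 / (pi * 4.4 * 0.92) = 7.2972 m/s


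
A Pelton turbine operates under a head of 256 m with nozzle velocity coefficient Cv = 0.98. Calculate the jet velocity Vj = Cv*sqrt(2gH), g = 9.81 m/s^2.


Vj = 0.98 * sqrt(2*9.81*256) = 69.4537 m/s


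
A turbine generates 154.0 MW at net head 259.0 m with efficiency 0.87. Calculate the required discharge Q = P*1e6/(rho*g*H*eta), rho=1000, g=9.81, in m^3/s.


Q = 154.0 * 1e6 / (1000 * 9.81 * 259.0 * 0.87) = 69.6679 m^3/s


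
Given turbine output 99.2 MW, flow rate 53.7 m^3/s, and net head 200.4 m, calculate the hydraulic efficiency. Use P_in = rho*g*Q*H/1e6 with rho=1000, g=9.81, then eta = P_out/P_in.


P_in = 1000 * 9.81 * 53.7 * 200.4 / 1e6 = 105.5701 MW
eta = 99.2 / 105.5701 = 0.9397


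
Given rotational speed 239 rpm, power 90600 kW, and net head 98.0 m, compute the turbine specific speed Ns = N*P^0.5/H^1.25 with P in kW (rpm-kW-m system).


Ns = 239 * 90600^0.5 / 98.0^1.25 = 233.3079
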